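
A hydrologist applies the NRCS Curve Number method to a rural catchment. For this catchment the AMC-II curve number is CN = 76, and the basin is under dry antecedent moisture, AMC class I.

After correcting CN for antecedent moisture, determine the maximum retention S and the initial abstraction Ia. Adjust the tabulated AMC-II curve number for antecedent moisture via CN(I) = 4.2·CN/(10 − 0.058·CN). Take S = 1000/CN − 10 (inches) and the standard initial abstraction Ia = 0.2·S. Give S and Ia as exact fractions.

S = 1000/133 in ≈ 7.519 in; Ia = 200/133 in ≈ 1.504 in

CN(I) from CN(II)=76: (4.2·76)/(10 − 0.058·76) = 13300/233 ≈ 57.082
Retention S: 1000/CN − 10 with CN=57.082 → S = 1000/133 ≈ 7.519 in
Initial abstraction Ia = S/5 = (1000/133)/5 = 200/133 ≈ 1.504 in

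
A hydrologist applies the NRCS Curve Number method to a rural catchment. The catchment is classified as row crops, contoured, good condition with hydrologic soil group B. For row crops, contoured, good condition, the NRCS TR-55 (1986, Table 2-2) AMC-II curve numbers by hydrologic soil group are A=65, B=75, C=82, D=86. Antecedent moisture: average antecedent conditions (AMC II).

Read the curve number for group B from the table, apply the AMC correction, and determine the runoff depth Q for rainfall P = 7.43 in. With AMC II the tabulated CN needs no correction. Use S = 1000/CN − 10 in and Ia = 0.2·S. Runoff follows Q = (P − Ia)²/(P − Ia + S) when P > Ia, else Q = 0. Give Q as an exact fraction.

Q = 4116841/908700 in ≈ 4.530 in

NRCS table: row crops, contoured, good condition, soil group B → CN(II) = 75
CN(II) = 75; AMC II needs no correction.
Retention S: 1000/CN − 10 with CN=75.000 → S = 10/3 ≈ 3.333 in
Ia = 0.2S: 0.2·3.333 = 0.667 in (exactly 2/3)
Excess rainfall: 7.430 − 0.667 = 6.763 in; P > Ia so Q > 0
Runoff Q = (P−Ia)²/(P−Ia+S) = (6.763)²/(6.763+3.333) = 4116841/908700 ≈ 4.530 in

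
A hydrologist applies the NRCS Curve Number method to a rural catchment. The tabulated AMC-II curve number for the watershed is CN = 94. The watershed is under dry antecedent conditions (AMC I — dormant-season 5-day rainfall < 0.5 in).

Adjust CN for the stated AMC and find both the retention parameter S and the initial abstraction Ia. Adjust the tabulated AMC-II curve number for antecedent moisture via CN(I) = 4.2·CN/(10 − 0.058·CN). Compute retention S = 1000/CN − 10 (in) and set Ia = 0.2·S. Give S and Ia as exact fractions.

CN(I) from CN(II)=94: (4.2·94)/(10 − 0.058·94) = 32900/379 ≈ 86.807
Retention S: 1000/CN − 10 with CN=86.807 → S = 500/329 ≈ 1.520 in
Ia = 0.2·(500/329) = 100/329 in ≈ 0.304 in

S = 500/329 in ≈ 1.520 in; Ia = 100/329 in ≈ 0.304 in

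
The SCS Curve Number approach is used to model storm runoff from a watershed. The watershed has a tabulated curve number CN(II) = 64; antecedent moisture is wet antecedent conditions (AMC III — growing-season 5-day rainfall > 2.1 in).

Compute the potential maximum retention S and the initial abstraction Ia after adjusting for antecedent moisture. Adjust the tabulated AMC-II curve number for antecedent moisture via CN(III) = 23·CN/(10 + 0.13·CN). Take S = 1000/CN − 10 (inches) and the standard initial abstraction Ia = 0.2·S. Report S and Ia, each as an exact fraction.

Adjust CN=64 to AMC III: 23·64/(10 + 0.13·64) → 1472 ÷ (458/25) = 18400/229 ≈ 80.349
Max retention: S = 1000/(18400/229) − 10 = 225/92 in (≈ 2.446 in)
Initial abstraction Ia = S/5 = (225/92)/5 = 45/92 ≈ 0.489 in

S = 225/92 in ≈ 2.446 in; Ia = 45/92 in ≈ 0.489 in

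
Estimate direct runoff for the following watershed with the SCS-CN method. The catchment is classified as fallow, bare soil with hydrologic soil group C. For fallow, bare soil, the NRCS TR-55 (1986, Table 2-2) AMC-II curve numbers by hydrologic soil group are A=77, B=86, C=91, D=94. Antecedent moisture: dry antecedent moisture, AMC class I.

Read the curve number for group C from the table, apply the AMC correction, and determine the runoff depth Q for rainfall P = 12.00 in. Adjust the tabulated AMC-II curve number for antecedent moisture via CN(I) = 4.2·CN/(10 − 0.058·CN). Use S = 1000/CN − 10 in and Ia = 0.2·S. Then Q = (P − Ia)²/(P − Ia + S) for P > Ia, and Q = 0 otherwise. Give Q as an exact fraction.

NRCS table: fallow, bare soil, soil group C → CN(II) = 91
Dry (AMC I): CN(I) = 4.2·91/(10 − 0.058·91) = (1911/5)/(2361/500) = 63700/787 ≈ 80.940
Max retention: S = 1000/(63700/787) − 10 = 1500/637 in (≈ 2.355 in)
Ia = 0.2·(1500/637) = 300/637 in ≈ 0.471 in
P − Ia = 12.000 − 0.471 = 7344/637 ≈ 11.529 in (> 0, runoff occurs)
Q: (7344/637)² ÷ (8844/637) = 4494528/469469 in (≈ 9.574 in)

Q = 4494528/469469 in ≈ 9.574 in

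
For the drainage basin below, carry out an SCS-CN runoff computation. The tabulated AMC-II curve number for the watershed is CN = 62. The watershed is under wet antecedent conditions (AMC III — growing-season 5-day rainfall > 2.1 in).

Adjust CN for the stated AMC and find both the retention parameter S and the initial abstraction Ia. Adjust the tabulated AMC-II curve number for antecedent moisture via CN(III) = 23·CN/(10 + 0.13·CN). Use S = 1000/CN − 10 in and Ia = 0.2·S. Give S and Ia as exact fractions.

Wet (AMC III): CN(III) = 23·62/(10 + 0.13·62) = 1426/(903/50) = 71300/903 ≈ 78.959
S = 1000/(71300/903) − 10 = 1900/713 in ≈ 2.665 in
Initial abstraction Ia = S/5 = (1900/713)/5 = 380/713 ≈ 0.533 in

S = 1900/713 in ≈ 2.665 in; Ia = 380/713 in ≈ 0.533 in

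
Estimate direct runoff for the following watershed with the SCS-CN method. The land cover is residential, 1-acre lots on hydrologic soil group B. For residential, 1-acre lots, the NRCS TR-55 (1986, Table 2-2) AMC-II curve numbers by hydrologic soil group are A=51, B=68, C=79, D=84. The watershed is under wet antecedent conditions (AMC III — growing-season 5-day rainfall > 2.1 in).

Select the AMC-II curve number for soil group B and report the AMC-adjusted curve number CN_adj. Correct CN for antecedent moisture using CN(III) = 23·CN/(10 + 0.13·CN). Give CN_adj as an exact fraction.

NRCS table: residential, 1-acre lots, soil group B → CN(II) = 68
CN(III) from CN(II)=68: (23·68)/(10 + 0.13·68) = 39100/471 ≈ 83.015

CN_adj = 39100/471 ≈ 83.015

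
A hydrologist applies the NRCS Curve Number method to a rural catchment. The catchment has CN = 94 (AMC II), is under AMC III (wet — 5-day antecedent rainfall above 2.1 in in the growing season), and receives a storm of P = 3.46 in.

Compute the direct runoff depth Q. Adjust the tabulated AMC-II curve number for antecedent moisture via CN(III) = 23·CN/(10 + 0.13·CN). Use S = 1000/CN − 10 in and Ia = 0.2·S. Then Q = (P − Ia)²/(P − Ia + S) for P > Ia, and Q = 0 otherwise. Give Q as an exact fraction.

Wet (AMC III): CN(III) = 23·94/(10 + 0.13·94) = 2162/(1111/50) = 108100/1111 ≈ 97.300
S = 1000/(108100/1111) − 10 = 300/1081 in ≈ 0.278 in
Ia = 0.2·(300/1081) = 60/1081 in ≈ 0.056 in
Excess rainfall: 3.460 − 0.056 = 3.404 in; P > Ia so Q > 0
Q: (184013/54050)² ÷ (199013/54050) = 33860784169/10756652650 in (≈ 3.148 in)

Q = 33860784169/10756652650 in ≈ 3.148 in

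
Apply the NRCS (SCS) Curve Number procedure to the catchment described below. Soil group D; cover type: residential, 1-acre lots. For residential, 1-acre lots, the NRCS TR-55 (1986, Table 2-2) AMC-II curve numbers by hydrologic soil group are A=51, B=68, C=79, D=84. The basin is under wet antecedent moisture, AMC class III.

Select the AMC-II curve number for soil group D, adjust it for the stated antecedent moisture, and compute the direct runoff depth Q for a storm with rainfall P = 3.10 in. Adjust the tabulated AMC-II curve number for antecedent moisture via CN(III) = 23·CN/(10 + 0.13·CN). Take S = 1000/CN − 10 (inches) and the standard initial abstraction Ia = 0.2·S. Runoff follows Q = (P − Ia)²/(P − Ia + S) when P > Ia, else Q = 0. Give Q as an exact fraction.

Q = 200873929/87775590 in ≈ 2.288 in

NRCS table: residential, 1-acre lots, soil group D → CN(II) = 84
Adjust CN=84 to AMC III: 23·84/(10 + 0.13·84) → 1932 ÷ (523/25) = 48300/523 ≈ 92.352
Max retention: S = 1000/(48300/523) − 10 = 400/483 in (≈ 0.828 in)
Ia = 0.2·(400/483) = 80/483 in ≈ 0.166 in
Excess rainfall: 3.100 − 0.166 = 2.934 in; P > Ia so Q > 0
Q: (14173/4830)² ÷ (18173/4830) = 200873929/87775590 in (≈ 2.288 in)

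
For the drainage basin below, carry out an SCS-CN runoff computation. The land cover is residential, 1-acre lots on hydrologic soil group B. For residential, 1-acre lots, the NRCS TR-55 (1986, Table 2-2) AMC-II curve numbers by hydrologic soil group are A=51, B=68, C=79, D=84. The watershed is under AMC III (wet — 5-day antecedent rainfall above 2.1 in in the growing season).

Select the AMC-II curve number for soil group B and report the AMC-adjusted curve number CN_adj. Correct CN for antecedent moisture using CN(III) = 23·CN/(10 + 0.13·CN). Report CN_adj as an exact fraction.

CN_adj = 39100/471 ≈ 83.015

NRCS table: residential, 1-acre lots, soil group B → CN(II) = 68
Wet (AMC III): CN(III) = 23·68/(10 + 0.13·68) = 1564/(471/25) = 39100/471 ≈ 83.015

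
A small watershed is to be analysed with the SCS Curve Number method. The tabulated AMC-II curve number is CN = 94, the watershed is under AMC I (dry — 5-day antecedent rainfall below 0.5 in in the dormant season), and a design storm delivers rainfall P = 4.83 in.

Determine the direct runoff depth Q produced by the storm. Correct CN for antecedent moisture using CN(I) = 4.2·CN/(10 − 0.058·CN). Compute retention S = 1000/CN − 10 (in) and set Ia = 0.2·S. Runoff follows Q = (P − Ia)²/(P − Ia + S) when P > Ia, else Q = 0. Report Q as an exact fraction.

Q = 22173294649/6544040300 in ≈ 3.388 in

Adjust CN=94 to AMC I: 4.2·94/(10 − 0.058·94) → (1974/5) ÷ (1137/250) = 32900/379 ≈ 86.807
Max retention: S = 1000/(32900/379) − 10 = 500/329 in (≈ 1.520 in)
Ia = 0.2·(500/329) = 100/329 in ≈ 0.304 in
Excess rainfall: 4.830 − 0.304 = 4.526 in; P > Ia so Q > 0
Q: (148907/32900)² ÷ (198907/32900) = 22173294649/6544040300 in (≈ 3.388 in)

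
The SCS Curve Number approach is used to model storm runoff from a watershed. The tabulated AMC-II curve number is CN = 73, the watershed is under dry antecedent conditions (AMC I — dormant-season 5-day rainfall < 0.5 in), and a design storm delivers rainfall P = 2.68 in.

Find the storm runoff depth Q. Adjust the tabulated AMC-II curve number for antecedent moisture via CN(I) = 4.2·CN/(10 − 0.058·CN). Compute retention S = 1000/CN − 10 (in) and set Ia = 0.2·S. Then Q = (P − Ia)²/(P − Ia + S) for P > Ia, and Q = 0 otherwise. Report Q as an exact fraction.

Dry (AMC I): CN(I) = 4.2·73/(10 − 0.058·73) = (1533/5)/(2883/500) = 51100/961 ≈ 53.174
Retention S: 1000/CN − 10 with CN=53.174 → S = 4500/511 ≈ 8.806 in
Ia = 0.2S: 0.2·8.806 = 1.761 in (exactly 900/511)
Since P=2.680 > Ia=1.761: effective rainfall P−Ia = 11737/12775 in
Runoff Q = (P−Ia)²/(P−Ia+S) = (0.919)²/(0.919+8.806) = 137757169/1587127675 ≈ 0.087 in

Q = 137757169/1587127675 in ≈ 0.087 in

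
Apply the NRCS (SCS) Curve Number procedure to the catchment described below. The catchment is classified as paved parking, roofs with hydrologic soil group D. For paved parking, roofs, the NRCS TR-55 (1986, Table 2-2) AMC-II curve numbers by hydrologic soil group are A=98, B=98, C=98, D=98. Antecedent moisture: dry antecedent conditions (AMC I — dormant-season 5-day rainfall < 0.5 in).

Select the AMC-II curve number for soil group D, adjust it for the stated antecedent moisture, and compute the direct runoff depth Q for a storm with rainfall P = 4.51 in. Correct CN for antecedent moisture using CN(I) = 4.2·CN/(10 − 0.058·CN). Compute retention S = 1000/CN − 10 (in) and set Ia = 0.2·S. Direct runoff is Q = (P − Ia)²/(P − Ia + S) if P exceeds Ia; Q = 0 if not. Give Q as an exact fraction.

Q = 206187738241/51869729100 in ≈ 3.975 in

NRCS table: paved parking, roofs, soil group D → CN(II) = 98
CN(I) from CN(II)=98: (4.2·98)/(10 − 0.058·98) = 102900/1079 ≈ 95.366
S = 1000/(102900/1079) − 10 = 500/1029 in ≈ 0.486 in
Initial abstraction Ia = S/5 = (500/1029)/5 = 100/1029 ≈ 0.097 in
Excess rainfall: 4.510 − 0.097 = 4.413 in; P > Ia so Q > 0
Q: (454079/102900)² ÷ (504079/102900) = 206187738241/51869729100 in (≈ 3.975 in)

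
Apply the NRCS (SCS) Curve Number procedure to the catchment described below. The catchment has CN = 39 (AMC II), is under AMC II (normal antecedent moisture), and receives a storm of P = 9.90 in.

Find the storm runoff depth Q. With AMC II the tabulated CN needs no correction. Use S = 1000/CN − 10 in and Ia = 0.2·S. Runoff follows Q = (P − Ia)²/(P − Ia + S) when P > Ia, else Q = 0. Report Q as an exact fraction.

Q = 6974881/3408990 in ≈ 2.046 in

Average conditions: CN = 39 (no AMC adjustment).
S = 1000/39 − 10 = 610/39 in ≈ 15.641 in
Ia = 0.2S: 0.2·15.641 = 3.128 in (exactly 122/39)
P − Ia = 9.900 − 3.128 = 2641/390 ≈ 6.772 in (> 0, runoff occurs)
Runoff Q = (P−Ia)²/(P−Ia+S) = (6.772)²/(6.772+15.641) = 6974881/3408990 ≈ 2.046 in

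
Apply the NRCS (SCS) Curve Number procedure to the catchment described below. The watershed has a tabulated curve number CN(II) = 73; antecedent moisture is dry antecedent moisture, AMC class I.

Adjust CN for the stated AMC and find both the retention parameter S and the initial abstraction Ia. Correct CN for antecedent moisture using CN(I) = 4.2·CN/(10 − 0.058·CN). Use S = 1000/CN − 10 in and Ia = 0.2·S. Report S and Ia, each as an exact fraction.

S = 4500/511 in ≈ 8.806 in; Ia = 900/511 in ≈ 1.761 in

Adjust CN=73 to AMC I: 4.2·73/(10 − 0.058·73) → (1533/5) ÷ (2883/500) = 51100/961 ≈ 53.174
Max retention: S = 1000/(51100/961) − 10 = 4500/511 in (≈ 8.806 in)
Ia = 0.2·(4500/511) = 900/511 in ≈ 1.761 in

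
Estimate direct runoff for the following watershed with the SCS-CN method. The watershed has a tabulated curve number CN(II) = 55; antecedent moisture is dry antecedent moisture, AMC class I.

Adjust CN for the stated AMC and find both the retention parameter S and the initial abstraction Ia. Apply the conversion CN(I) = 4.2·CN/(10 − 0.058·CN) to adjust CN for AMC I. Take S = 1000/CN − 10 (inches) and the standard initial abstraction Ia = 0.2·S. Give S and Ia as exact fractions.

Dry (AMC I): CN(I) = 4.2·55/(10 − 0.058·55) = 231/(681/100) = 7700/227 ≈ 33.921
Retention S: 1000/CN − 10 with CN=33.921 → S = 1500/77 ≈ 19.481 in
Ia = 0.2S: 0.2·19.481 = 3.896 in (exactly 300/77)

S = 1500/77 in ≈ 19.481 in; Ia = 300/77 in ≈ 3.896 in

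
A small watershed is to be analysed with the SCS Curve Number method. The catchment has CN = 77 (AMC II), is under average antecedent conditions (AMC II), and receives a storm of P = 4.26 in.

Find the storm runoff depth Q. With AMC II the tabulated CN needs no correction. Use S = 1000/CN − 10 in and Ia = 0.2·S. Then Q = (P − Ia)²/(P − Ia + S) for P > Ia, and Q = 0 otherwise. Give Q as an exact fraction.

Q = 198838201/98563850 in ≈ 2.017 in

CN(II) = 77; AMC II needs no correction.
S = 1000/77 − 10 = 230/77 in ≈ 2.987 in
Initial abstraction Ia = S/5 = (230/77)/5 = 46/77 ≈ 0.597 in
Excess rainfall: 4.260 − 0.597 = 3.663 in; P > Ia so Q > 0
Q = (14101/3850)²/((14101/3850) + 230/77) = (198838201/14822500)/(25601/3850) = 198838201/98563850 in ≈ 2.017 in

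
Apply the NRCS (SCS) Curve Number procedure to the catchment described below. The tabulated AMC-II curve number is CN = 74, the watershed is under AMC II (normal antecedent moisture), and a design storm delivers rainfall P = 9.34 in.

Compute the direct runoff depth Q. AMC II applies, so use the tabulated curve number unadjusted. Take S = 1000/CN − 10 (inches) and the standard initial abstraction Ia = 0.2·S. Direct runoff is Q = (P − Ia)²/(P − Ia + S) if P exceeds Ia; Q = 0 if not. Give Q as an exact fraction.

Q = 255328441/41586150 in ≈ 6.140 in

Average conditions: CN = 74 (no AMC adjustment).
Max retention: S = 1000/74 − 10 = 130/37 in (≈ 3.514 in)
Ia = 0.2·(130/37) = 26/37 in ≈ 0.703 in
Excess rainfall: 9.340 − 0.703 = 8.637 in; P > Ia so Q > 0
Q = (15979/1850)²/((15979/1850) + 130/37) = (255328441/3422500)/(22479/1850) = 255328441/41586150 in ≈ 6.140 in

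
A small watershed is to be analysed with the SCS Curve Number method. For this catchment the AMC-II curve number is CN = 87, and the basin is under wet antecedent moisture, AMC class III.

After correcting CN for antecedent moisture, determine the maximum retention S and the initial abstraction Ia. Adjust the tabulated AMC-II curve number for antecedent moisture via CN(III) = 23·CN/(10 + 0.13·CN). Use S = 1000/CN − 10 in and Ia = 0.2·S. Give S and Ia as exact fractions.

S = 1300/2001 in ≈ 0.650 in; Ia = 260/2001 in ≈ 0.130 in

Wet (AMC III): CN(III) = 23·87/(10 + 0.13·87) = 2001/(2131/100) = 200100/2131 ≈ 93.900
S = 1000/(200100/2131) − 10 = 1300/2001 in ≈ 0.650 in
Ia = 0.2·(1300/2001) = 260/2001 in ≈ 0.130 in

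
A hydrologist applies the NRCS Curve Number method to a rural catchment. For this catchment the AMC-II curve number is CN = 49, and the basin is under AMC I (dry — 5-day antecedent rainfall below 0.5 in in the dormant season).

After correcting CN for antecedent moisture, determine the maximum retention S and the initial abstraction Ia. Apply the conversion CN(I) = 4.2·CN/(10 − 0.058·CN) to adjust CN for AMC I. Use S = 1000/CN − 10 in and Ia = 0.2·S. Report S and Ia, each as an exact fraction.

S = 8500/343 in ≈ 24.781 in; Ia = 1700/343 in ≈ 4.956 in

CN(I) from CN(II)=49: (4.2·49)/(10 − 0.058·49) = 34300/1193 ≈ 28.751
Max retention: S = 1000/(34300/1193) − 10 = 8500/343 in (≈ 24.781 in)
Initial abstraction Ia = S/5 = (8500/343)/5 = 1700/343 ≈ 4.956 in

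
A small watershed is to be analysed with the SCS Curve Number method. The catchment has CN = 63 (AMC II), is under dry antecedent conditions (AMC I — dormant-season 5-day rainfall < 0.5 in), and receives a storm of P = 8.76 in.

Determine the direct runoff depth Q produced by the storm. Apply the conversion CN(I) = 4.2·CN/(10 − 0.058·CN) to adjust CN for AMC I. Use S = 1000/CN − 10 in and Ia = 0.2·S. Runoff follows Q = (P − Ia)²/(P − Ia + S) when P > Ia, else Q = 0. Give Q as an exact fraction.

Adjust CN=63 to AMC I: 4.2·63/(10 − 0.058·63) → (1323/5) ÷ (3173/500) = 132300/3173 ≈ 41.696
S = 1000/(132300/3173) − 10 = 18500/1323 in ≈ 13.983 in
Ia = 0.2S: 0.2·13.983 = 2.797 in (exactly 3700/1323)
P − Ia = 8.760 − 2.797 = 197237/33075 ≈ 5.963 in (> 0, runoff occurs)
Q = (197237/33075)²/((197237/33075) + 18500/1323) = (38902434169/1093955625)/(659737/33075) = 38902434169/21820801275 in ≈ 1.783 in

Q = 38902434169/21820801275 in ≈ 1.783 in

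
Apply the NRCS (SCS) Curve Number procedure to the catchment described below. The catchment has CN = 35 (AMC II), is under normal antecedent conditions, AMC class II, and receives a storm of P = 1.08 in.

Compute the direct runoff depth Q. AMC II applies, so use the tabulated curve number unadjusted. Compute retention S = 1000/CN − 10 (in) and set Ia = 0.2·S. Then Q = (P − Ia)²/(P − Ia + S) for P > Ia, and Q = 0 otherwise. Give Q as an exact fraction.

Q = 0 in ≈ 0.000 in

AMC II — tabulated CN = 35 applies directly.
Retention S: 1000/CN − 10 with CN=35.000 → S = 130/7 ≈ 18.571 in
Ia = 0.2S: 0.2·18.571 = 3.714 in (exactly 26/7)
P = 1.080 ≤ Ia = 3.714 in: entire storm abstracted, Q = 0.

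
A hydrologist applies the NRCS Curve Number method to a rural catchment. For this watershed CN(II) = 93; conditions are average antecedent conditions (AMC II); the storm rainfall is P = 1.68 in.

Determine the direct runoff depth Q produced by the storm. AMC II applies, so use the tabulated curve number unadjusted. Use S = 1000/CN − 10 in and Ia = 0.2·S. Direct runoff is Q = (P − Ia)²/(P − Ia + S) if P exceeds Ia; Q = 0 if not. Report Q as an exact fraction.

Average conditions: CN = 93 (no AMC adjustment).
Retention S: 1000/CN − 10 with CN=93.000 → S = 70/93 ≈ 0.753 in
Initial abstraction Ia = S/5 = (70/93)/5 = 14/93 ≈ 0.151 in
P − Ia = 1.680 − 0.151 = 3556/2325 ≈ 1.529 in (> 0, runoff occurs)
Q: (3556/2325)² ÷ (5306/2325) = 903224/881175 in (≈ 1.025 in)

Q = 903224/881175 in ≈ 1.025 in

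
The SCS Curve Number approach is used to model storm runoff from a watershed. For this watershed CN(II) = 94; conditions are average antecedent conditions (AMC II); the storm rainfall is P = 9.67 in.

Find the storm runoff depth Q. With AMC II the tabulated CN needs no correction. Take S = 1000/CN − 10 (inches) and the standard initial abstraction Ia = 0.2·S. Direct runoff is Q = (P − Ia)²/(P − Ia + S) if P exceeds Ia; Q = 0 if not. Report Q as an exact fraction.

Average conditions: CN = 94 (no AMC adjustment).
Retention S: 1000/CN − 10 with CN=94.000 → S = 30/47 ≈ 0.638 in
Initial abstraction Ia = S/5 = (30/47)/5 = 6/47 ≈ 0.128 in
P − Ia = 9.670 − 0.128 = 44849/4700 ≈ 9.542 in (> 0, runoff occurs)
Q: (44849/4700)² ÷ (47849/4700) = 2011432801/224890300 in (≈ 8.944 in)

Q = 2011432801/224890300 in ≈ 8.944 in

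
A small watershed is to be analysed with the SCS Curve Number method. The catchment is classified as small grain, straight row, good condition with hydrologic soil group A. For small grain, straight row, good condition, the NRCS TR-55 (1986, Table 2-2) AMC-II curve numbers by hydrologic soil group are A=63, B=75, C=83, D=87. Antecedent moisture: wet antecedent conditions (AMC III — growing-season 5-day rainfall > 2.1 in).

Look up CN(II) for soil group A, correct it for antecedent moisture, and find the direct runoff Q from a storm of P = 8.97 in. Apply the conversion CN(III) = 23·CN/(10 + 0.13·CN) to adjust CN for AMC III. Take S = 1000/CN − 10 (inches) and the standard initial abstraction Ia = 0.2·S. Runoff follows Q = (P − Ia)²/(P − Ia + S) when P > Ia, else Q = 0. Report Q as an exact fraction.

Q = 1502470417009/231224609700 in ≈ 6.498 in

NRCS table: small grain, straight row, good condition, soil group A → CN(II) = 63
Wet (AMC III): CN(III) = 23·63/(10 + 0.13·63) = 1449/(1819/100) = 144900/1819 ≈ 79.659
Max retention: S = 1000/(144900/1819) − 10 = 3700/1449 in (≈ 2.553 in)
Ia = 0.2S: 0.2·2.553 = 0.511 in (exactly 740/1449)
P − Ia = 8.970 − 0.511 = 1225753/144900 ≈ 8.459 in (> 0, runoff occurs)
Q: (1225753/144900)² ÷ (1595753/144900) = 1502470417009/231224609700 in (≈ 6.498 in)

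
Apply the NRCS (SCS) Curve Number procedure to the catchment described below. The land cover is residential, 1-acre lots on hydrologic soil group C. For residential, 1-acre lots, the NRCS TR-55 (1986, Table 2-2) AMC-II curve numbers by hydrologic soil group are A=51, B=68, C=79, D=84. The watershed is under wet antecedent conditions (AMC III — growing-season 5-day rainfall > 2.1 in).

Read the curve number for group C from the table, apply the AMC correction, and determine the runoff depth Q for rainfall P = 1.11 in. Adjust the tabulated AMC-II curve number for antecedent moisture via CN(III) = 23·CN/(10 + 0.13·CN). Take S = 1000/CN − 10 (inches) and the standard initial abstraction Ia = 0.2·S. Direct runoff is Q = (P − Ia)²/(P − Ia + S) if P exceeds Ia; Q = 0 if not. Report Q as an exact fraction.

NRCS table: residential, 1-acre lots, soil group C → CN(II) = 79
CN(III) from CN(II)=79: (23·79)/(10 + 0.13·79) = 181700/2027 ≈ 89.640
Retention S: 1000/CN − 10 with CN=89.640 → S = 2100/1817 ≈ 1.156 in
Initial abstraction Ia = S/5 = (2100/1817)/5 = 420/1817 ≈ 0.231 in
Since P=1.110 > Ia=0.231: effective rainfall P−Ia = 159687/181700 in
Q: (159687/181700)² ÷ (369687/181700) = 8499979323/22390709300 in (≈ 0.380 in)

Q = 8499979323/22390709300 in ≈ 0.380 in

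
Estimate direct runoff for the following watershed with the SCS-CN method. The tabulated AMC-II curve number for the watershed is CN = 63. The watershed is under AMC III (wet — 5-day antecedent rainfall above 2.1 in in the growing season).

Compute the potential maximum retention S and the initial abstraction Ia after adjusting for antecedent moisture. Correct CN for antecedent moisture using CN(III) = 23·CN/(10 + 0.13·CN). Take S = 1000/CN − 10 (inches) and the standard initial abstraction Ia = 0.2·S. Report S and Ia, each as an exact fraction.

S = 3700/1449 in ≈ 2.553 in; Ia = 740/1449 in ≈ 0.511 in

Adjust CN=63 to AMC III: 23·63/(10 + 0.13·63) → 1449 ÷ (1819/100) = 144900/1819 ≈ 79.659
Max retention: S = 1000/(144900/1819) − 10 = 3700/1449 in (≈ 2.553 in)
Ia = 0.2·(3700/1449) = 740/1449 in ≈ 0.511 in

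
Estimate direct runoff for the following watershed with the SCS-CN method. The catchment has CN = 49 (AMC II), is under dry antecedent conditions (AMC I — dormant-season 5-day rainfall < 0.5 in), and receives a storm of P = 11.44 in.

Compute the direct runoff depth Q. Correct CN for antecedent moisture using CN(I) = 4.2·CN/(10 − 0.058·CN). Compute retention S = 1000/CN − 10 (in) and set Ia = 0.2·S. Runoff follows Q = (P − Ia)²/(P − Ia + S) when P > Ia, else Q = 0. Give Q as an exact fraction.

Q = 1545568802/1149470175 in ≈ 1.345 in

Dry (AMC I): CN(I) = 4.2·49/(10 − 0.058·49) = (1029/5)/(3579/500) = 34300/1193 ≈ 28.751
Retention S: 1000/CN − 10 with CN=28.751 → S = 8500/343 ≈ 24.781 in
Ia = 0.2·(8500/343) = 1700/343 in ≈ 4.956 in
Since P=11.440 > Ia=4.956: effective rainfall P−Ia = 55598/8575 in
Q: (55598/8575)² ÷ (268098/8575) = 1545568802/1149470175 in (≈ 1.345 in)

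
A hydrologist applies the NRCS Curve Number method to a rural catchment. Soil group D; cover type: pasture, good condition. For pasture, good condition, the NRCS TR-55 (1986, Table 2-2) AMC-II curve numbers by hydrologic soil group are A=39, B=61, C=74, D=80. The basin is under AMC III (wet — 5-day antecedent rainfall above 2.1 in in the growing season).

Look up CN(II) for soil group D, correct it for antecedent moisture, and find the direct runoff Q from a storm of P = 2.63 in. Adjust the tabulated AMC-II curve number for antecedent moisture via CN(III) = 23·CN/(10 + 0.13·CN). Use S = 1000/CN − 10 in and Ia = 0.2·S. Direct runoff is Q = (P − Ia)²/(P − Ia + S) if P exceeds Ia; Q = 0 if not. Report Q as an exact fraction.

NRCS table: pasture, good condition, soil group D → CN(II) = 80
CN(III) from CN(II)=80: (23·80)/(10 + 0.13·80) = 4600/51 ≈ 90.196
Max retention: S = 1000/(4600/51) − 10 = 25/23 in (≈ 1.087 in)
Ia = 0.2·(25/23) = 5/23 in ≈ 0.217 in
Since P=2.630 > Ia=0.217: effective rainfall P−Ia = 5549/2300 in
Q: (5549/2300)² ÷ (8049/2300) = 30791401/18512700 in (≈ 1.663 in)

Q = 30791401/18512700 in ≈ 1.663 in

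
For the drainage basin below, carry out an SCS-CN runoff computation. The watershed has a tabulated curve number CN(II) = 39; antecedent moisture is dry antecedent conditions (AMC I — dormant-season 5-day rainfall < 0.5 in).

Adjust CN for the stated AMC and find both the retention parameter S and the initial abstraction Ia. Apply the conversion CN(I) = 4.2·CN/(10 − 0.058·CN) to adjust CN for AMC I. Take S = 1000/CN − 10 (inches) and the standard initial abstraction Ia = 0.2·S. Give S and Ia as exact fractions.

CN(I) from CN(II)=39: (4.2·39)/(10 − 0.058·39) = 81900/3869 ≈ 21.168
Max retention: S = 1000/(81900/3869) − 10 = 30500/819 in (≈ 37.241 in)
Ia = 0.2·(30500/819) = 6100/819 in ≈ 7.448 in

S = 30500/819 in ≈ 37.241 in; Ia = 6100/819 in ≈ 7.448 in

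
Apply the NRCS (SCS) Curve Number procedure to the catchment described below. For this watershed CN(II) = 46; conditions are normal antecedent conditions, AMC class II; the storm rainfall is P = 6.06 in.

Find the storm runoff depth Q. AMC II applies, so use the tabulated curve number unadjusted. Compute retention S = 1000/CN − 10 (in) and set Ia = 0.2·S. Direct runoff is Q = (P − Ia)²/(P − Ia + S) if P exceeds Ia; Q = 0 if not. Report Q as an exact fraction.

Average conditions: CN = 46 (no AMC adjustment).
Retention S: 1000/CN − 10 with CN=46.000 → S = 270/23 ≈ 11.739 in
Ia = 0.2·(270/23) = 54/23 in ≈ 2.348 in
Since P=6.060 > Ia=2.348: effective rainfall P−Ia = 4269/1150 in
Q = (4269/1150)²/((4269/1150) + 270/23) = (18224361/1322500)/(17769/1150) = 6074787/6811450 in ≈ 0.892 in

Q = 6074787/6811450 in ≈ 0.892 in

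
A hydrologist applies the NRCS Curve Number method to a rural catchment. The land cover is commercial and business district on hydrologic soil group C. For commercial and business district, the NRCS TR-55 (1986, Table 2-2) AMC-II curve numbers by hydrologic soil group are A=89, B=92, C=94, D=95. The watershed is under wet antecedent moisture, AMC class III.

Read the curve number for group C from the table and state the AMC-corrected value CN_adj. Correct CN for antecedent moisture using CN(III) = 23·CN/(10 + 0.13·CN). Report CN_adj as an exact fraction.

CN_adj = 108100/1111 ≈ 97.300

NRCS table: commercial and business district, soil group C → CN(II) = 94
CN(III) from CN(II)=94: (23·94)/(10 + 0.13·94) = 108100/1111 ≈ 97.300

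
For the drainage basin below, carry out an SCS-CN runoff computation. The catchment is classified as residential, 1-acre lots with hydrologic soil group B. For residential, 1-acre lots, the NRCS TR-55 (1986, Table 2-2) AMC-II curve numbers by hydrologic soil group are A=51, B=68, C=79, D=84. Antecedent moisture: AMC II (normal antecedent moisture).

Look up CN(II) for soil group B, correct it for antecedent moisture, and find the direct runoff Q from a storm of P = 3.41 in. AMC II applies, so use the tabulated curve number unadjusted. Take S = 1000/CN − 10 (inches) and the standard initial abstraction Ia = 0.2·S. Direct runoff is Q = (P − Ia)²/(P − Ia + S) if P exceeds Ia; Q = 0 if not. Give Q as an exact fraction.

Q = 17614809/20734900 in ≈ 0.850 in

NRCS table: residential, 1-acre lots, soil group B → CN(II) = 68
AMC II — tabulated CN = 68 applies directly.
S = 1000/68 − 10 = 80/17 in ≈ 4.706 in
Ia = 0.2·(80/17) = 16/17 in ≈ 0.941 in
Since P=3.410 > Ia=0.941: effective rainfall P−Ia = 4197/1700 in
Runoff Q = (P−Ia)²/(P−Ia+S) = (2.469)²/(2.469+4.706) = 17614809/20734900 ≈ 0.850 in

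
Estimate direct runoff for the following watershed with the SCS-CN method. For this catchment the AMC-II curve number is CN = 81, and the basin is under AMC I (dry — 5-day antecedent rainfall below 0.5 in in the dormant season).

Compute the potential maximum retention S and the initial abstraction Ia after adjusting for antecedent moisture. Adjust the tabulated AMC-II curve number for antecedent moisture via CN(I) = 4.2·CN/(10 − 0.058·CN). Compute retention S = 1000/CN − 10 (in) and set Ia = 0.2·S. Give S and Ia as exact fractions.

S = 9500/1701 in ≈ 5.585 in; Ia = 1900/1701 in ≈ 1.117 in

Adjust CN=81 to AMC I: 4.2·81/(10 − 0.058·81) → (1701/5) ÷ (2651/500) = 170100/2651 ≈ 64.164
Max retention: S = 1000/(170100/2651) − 10 = 9500/1701 in (≈ 5.585 in)
Ia = 0.2·(9500/1701) = 1900/1701 in ≈ 1.117 in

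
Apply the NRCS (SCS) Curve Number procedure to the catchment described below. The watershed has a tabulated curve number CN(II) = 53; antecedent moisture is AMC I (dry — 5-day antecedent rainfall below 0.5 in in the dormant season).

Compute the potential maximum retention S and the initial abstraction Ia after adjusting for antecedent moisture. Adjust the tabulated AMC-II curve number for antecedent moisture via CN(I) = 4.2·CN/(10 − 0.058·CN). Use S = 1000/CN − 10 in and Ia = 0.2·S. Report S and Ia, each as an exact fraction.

S = 23500/1113 in ≈ 21.114 in; Ia = 4700/1113 in ≈ 4.223 in

CN(I) from CN(II)=53: (4.2·53)/(10 − 0.058·53) = 111300/3463 ≈ 32.140
Max retention: S = 1000/(111300/3463) − 10 = 23500/1113 in (≈ 21.114 in)
Ia = 0.2S: 0.2·21.114 = 4.223 in (exactly 4700/1113)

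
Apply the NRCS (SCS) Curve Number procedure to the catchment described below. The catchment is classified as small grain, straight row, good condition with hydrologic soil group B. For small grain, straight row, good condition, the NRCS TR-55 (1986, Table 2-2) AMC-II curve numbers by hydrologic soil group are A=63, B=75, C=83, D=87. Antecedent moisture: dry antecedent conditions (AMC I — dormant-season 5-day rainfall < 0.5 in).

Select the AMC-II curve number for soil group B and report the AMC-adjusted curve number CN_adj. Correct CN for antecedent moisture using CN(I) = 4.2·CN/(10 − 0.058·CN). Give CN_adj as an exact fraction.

CN_adj = 6300/113 ≈ 55.752

NRCS table: small grain, straight row, good condition, soil group B → CN(II) = 75
Adjust CN=75 to AMC I: 4.2·75/(10 − 0.058·75) → 315 ÷ (113/20) = 6300/113 ≈ 55.752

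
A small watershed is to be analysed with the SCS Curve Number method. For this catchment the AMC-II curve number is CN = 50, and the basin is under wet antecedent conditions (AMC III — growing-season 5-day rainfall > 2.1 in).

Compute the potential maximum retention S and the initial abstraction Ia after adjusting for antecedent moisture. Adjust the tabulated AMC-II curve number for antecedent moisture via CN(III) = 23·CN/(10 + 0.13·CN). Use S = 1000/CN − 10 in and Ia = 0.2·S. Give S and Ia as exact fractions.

S = 100/23 in ≈ 4.348 in; Ia = 20/23 in ≈ 0.870 in

Adjust CN=50 to AMC III: 23·50/(10 + 0.13·50) → 1150 ÷ (33/2) = 2300/33 ≈ 69.697
S = 1000/(2300/33) − 10 = 100/23 in ≈ 4.348 in
Initial abstraction Ia = S/5 = (100/23)/5 = 20/23 ≈ 0.870 in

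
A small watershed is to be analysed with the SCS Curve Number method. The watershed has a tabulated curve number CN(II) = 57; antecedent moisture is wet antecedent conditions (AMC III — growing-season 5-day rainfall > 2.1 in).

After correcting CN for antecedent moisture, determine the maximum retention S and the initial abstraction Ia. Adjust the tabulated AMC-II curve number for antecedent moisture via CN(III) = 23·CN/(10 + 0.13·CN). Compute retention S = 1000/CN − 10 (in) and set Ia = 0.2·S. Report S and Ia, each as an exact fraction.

S = 4300/1311 in ≈ 3.280 in; Ia = 860/1311 in ≈ 0.656 in

Wet (AMC III): CN(III) = 23·57/(10 + 0.13·57) = 1311/(1741/100) = 131100/1741 ≈ 75.302
Max retention: S = 1000/(131100/1741) − 10 = 4300/1311 in (≈ 3.280 in)
Ia = 0.2·(4300/1311) = 860/1311 in ≈ 0.656 in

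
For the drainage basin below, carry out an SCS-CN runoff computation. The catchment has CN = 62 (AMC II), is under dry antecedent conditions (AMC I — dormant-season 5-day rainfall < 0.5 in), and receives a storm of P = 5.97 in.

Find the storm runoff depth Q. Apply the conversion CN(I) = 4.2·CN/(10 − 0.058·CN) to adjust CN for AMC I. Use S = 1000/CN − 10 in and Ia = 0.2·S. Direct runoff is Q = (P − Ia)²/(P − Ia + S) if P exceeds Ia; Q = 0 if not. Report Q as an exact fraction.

CN(I) from CN(II)=62: (4.2·62)/(10 − 0.058·62) = 65100/1601 ≈ 40.662
Retention S: 1000/CN − 10 with CN=40.662 → S = 9500/651 ≈ 14.593 in
Ia = 0.2S: 0.2·14.593 = 2.919 in (exactly 1900/651)
Excess rainfall: 5.970 − 2.919 = 3.051 in; P > Ia so Q > 0
Q: (198647/65100)² ÷ (1148647/65100) = 39460630609/74776919700 in (≈ 0.528 in)

Q = 39460630609/74776919700 in ≈ 0.528 in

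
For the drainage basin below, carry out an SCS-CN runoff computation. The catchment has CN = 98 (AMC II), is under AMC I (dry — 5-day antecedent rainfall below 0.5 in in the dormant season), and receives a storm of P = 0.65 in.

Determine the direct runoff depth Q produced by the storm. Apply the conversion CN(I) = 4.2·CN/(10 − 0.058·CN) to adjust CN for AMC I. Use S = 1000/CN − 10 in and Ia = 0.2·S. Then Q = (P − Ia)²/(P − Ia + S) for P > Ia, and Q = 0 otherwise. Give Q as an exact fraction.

Adjust CN=98 to AMC I: 4.2·98/(10 − 0.058·98) → (2058/5) ÷ (1079/250) = 102900/1079 ≈ 95.366
S = 1000/(102900/1079) − 10 = 500/1029 in ≈ 0.486 in
Ia = 0.2S: 0.2·0.486 = 0.097 in (exactly 100/1029)
Since P=0.650 > Ia=0.097: effective rainfall P−Ia = 11377/20580 in
Q: (11377/20580)² ÷ (21377/20580) = 129436129/439938660 in (≈ 0.294 in)

Q = 129436129/439938660 in ≈ 0.294 in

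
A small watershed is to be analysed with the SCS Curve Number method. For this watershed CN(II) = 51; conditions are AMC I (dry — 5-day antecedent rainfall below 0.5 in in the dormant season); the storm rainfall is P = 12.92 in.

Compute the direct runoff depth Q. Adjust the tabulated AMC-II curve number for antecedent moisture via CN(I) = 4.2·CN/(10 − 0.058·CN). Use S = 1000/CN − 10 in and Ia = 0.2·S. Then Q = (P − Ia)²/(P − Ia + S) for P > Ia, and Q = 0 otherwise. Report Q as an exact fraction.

Adjust CN=51 to AMC I: 4.2·51/(10 − 0.058·51) → (1071/5) ÷ (3521/500) = 15300/503 ≈ 30.417
Retention S: 1000/CN − 10 with CN=30.417 → S = 3500/153 ≈ 22.876 in
Ia = 0.2·(3500/153) = 700/153 in ≈ 4.575 in
Since P=12.920 > Ia=4.575: effective rainfall P−Ia = 31919/3825 in
Q = (31919/3825)²/((31919/3825) + 3500/153) = (1018822561/14630625)/(119419/3825) = 1018822561/456777675 in ≈ 2.230 in

Q = 1018822561/456777675 in ≈ 2.230 in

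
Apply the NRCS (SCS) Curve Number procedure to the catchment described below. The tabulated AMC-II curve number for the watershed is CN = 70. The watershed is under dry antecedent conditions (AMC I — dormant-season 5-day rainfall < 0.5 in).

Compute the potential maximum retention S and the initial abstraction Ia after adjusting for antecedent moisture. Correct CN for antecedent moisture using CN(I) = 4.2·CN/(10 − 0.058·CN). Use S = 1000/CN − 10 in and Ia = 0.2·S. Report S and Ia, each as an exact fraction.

S = 500/49 in ≈ 10.204 in; Ia = 100/49 in ≈ 2.041 in

Adjust CN=70 to AMC I: 4.2·70/(10 − 0.058·70) → 294 ÷ (297/50) = 4900/99 ≈ 49.495
Retention S: 1000/CN − 10 with CN=49.495 → S = 500/49 ≈ 10.204 in
Ia = 0.2·(500/49) = 100/49 in ≈ 2.041 in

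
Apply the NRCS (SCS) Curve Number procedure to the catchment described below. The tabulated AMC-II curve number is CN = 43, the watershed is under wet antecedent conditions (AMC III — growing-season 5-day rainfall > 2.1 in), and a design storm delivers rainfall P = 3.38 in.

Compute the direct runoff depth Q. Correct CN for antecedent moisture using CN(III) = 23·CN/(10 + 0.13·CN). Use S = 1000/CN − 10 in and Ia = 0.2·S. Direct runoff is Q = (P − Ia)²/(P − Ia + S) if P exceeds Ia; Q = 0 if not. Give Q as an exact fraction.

Wet (AMC III): CN(III) = 23·43/(10 + 0.13·43) = 989/(1559/100) = 98900/1559 ≈ 63.438
Max retention: S = 1000/(98900/1559) − 10 = 5700/989 in (≈ 5.763 in)
Initial abstraction Ia = S/5 = (5700/989)/5 = 1140/989 ≈ 1.153 in
Since P=3.380 > Ia=1.153: effective rainfall P−Ia = 110141/49450 in
Runoff Q = (P−Ia)²/(P−Ia+S) = (2.227)²/(2.227+5.763) = 12131039881/19539722450 ≈ 0.621 in

Q = 12131039881/19539722450 in ≈ 0.621 in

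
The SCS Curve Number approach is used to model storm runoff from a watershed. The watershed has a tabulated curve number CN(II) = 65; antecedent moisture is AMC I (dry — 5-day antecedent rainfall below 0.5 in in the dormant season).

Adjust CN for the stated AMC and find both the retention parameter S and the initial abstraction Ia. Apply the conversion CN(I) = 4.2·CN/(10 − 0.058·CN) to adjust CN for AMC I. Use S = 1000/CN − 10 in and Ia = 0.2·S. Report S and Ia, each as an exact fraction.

S = 500/39 in ≈ 12.821 in; Ia = 100/39 in ≈ 2.564 in

CN(I) from CN(II)=65: (4.2·65)/(10 − 0.058·65) = 3900/89 ≈ 43.820
S = 1000/(3900/89) − 10 = 500/39 in ≈ 12.821 in
Ia = 0.2·(500/39) = 100/39 in ≈ 2.564 in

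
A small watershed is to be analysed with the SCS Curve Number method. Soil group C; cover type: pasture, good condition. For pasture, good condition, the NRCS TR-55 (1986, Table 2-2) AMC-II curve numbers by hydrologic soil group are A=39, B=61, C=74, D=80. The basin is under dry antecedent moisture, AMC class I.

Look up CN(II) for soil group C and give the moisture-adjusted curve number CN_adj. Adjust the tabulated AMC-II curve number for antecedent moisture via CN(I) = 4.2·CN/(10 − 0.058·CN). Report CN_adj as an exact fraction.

CN_adj = 77700/1427 ≈ 54.450

NRCS table: pasture, good condition, soil group C → CN(II) = 74
CN(I) from CN(II)=74: (4.2·74)/(10 − 0.058·74) = 77700/1427 ≈ 54.450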